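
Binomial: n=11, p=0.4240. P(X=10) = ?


C(11,10) = 11
p^10 = 0.000188
(1-p)^1 = 0.576000
P = 11 * 0.000188 * 0.576000 = 0.0012

P(X=10) = 0.0012


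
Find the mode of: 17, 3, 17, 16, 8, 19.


Frequencies: 3:1, 8:1, 16:1, 17:2, 19:1
Max frequency = 2
Mode = 17

Mode = 17


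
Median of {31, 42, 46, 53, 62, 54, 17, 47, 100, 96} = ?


Sorted: 17, 31, 42, 46, 47, 53, 54, 62, 96, 100
n = 10 (even)
Middle values: 47 and 53
Median = (47+53)/2 = 50.0000

Median = 50.0000


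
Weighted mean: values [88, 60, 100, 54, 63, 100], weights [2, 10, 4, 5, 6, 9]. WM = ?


Numerator = 88*2 + 60*10 + 100*4 + 54*5 + 63*6 + 100*9 = 2724
Denominator = 2 + 10 + 4 + 5 + 6 + 9 = 36
WM = 2724/36 = 75.6667

WM = 75.6667


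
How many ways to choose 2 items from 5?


C(5,2) = 5!/(2! × 3!)
= 120/(2 × 6)
= 10

C(5,2) = 10


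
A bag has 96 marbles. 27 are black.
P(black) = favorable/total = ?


P = 27/96 = 0.2812

P = 0.2812


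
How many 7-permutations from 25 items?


P(25,7) = 25!/18!
= 15511210043330985984000000/6402373705728000
= 2422728000

P(25,7) = 2422728000


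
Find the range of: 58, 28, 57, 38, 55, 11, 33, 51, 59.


Max = 59, Min = 11
Range = 59 - 11 = 48

Range = 48


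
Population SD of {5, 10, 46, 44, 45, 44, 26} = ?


Mean = 31.4286
Variance = 271.3878
SD = sqrt(271.3878) = 16.4739

SD = 16.4739


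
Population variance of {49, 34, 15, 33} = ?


Mean = 32.7500
Squared deviations: 264.0625, 1.5625, 315.0625, 0.0625
Sum = 580.7500
Variance = 580.7500/4 = 145.1875

Variance = 145.1875


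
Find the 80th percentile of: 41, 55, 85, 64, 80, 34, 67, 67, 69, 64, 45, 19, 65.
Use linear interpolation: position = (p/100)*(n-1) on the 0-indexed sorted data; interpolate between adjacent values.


Sorted: 19, 34, 41, 45, 55, 64, 64, 65, 67, 67, 69, 80, 85
n = 13
Index = 80/100 * 12 = 9.6000
Lower = data[9] = 67, Upper = data[10] = 69
P80 = 67 + 0.6000*(2) = 68.2000

P80 = 68.2000


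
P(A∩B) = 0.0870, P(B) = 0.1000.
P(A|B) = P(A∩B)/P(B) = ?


P(A|B) = 0.0870/0.1000 = 0.8700

P(A|B) = 0.8700


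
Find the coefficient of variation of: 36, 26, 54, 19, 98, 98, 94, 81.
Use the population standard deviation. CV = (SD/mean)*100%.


Mean = 63.2500
SD = 31.3239
CV = (31.3239/63.2500)*100 = 49.5240%

CV = 49.5240%


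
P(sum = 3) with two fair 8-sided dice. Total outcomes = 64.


Total outcomes = 8×8 = 64
Favorable (sum = 3): 2
P = 2/64 = 0.0312

P = 0.0312


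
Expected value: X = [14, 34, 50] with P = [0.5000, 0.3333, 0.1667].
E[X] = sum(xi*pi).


E[X] = 14*0.5000 + 34*0.3333 + 50*0.1667
= 7.0000 + 11.3322 + 8.3350
= 26.6672

E[X] = 26.6672


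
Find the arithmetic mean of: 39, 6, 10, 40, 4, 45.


Sum = 39 + 6 + 10 + 40 + 4 + 45 = 144
n = 6
Mean = 144/6 = 24.0000

Mean = 24.0000


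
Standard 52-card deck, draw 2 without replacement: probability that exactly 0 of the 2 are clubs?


Hypergeometric: P(X=0) = C(13,0)·C(39,2) / C(52,2)
= 1 × 741 / 1326
= 741/1326 = 0.5588

P = 0.5588


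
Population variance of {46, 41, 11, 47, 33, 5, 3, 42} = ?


Mean = 28.5000
Squared deviations: 306.2500, 156.2500, 306.2500, 342.2500, 20.2500, 552.2500, 650.2500, 182.2500
Sum = 2516.0000
Variance = 2516.0000/8 = 314.5000

Variance = 314.5000


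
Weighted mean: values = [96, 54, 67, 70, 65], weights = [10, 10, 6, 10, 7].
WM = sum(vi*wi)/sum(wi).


Numerator = 96*10 + 54*10 + 67*6 + 70*10 + 65*7 = 3057
Denominator = 10 + 10 + 6 + 10 + 7 = 43
WM = 3057/43 = 71.0930

WM = 71.0930


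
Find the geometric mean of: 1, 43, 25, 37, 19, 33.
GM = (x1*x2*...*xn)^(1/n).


Product = 1 × 43 × 25 × 37 × 19 × 33 = 24938925
GM = 24938925^(1/6) = 17.0928

GM = 17.0928


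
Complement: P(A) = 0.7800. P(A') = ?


P(not A) = 1 - 0.7800 = 0.2200

P(not A) = 0.2200


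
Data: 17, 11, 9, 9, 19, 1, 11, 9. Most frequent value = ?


Frequencies: 1:1, 9:3, 11:2, 17:1, 19:1
Max frequency = 3
Mode = 9

Mode = 9


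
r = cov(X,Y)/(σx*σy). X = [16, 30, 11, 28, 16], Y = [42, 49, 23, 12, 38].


Mean X = 20.2000, Mean Y = 32.8000
SD X = 7.440430, SD Y = 13.437262
Cov = 5.240000
r = 5.240000/(7.440430*13.437262) = 0.0524

r = 0.0524


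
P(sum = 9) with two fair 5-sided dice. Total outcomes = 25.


Total outcomes = 5×5 = 25
Favorable (sum = 9): 2
P = 2/25 = 0.0800

P = 0.0800


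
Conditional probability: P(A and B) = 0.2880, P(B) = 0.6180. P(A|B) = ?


P(A|B) = 0.2880/0.6180 = 0.4660

P(A|B) = 0.4660


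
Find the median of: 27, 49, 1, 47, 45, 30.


Sorted: 1, 27, 30, 45, 47, 49
n = 6 (even)
Middle values: 30 and 45
Median = (30+45)/2 = 37.5000

Median = 37.5000


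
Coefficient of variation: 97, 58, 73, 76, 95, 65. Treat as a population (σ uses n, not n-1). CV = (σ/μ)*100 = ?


Mean = 77.3333
SD = 14.4068
CV = (14.4068/77.3333)*100 = 18.6295%

CV = 18.6295%


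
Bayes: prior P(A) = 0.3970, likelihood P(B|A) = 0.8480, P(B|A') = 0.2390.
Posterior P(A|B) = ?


P(B) = P(B|A)*P(A) + P(B|A')*P(A')
= 0.8480*0.3970 + 0.2390*0.6030
= 0.336656 + 0.144117 = 0.480773
P(A|B) = 0.336656/0.480773 = 0.7002

P(A|B) = 0.7002


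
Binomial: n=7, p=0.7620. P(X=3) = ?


C(7,3) = 35
p^3 = 0.442451
(1-p)^4 = 0.003209
P = 35 * 0.442451 * 0.003209 = 0.0497

P(X=3) = 0.0497


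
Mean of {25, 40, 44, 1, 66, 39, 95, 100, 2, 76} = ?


Sum = 25 + 40 + 44 + 1 + 66 + 39 + 95 + 100 + 2 + 76 = 488
n = 10
Mean = 488/10 = 48.8000

Mean = 48.8000


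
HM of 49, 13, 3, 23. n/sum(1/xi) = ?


Sum of reciprocals = 1/49 + 1/13 + 1/3 + 1/23 = 0.474143
HM = 4/0.474143 = 8.4363

HM = 8.4363


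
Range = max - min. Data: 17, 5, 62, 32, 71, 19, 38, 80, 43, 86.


Max = 86, Min = 5
Range = 86 - 5 = 81

Range = 81


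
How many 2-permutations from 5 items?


P(5,2) = 5!/3!
= 120/6
= 20

P(5,2) = 20


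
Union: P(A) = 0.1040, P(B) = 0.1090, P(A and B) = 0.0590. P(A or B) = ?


P(A∪B) = 0.1040 + 0.1090 - 0.0590
= 0.2130 - 0.0590
= 0.1540

P(A∪B) = 0.1540


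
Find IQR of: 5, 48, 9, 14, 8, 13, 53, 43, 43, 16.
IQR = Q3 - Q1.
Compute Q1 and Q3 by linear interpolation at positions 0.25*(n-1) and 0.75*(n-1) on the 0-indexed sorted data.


Sorted: 5, 8, 9, 13, 14, 16, 43, 43, 48, 53
Q1 (25th %ile) = 10.0000
Q3 (75th %ile) = 43.0000
IQR = 43.0000 - 10.0000 = 33.0000

IQR = 33.0000


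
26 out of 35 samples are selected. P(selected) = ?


P = 26/35 = 0.7429

P = 0.7429


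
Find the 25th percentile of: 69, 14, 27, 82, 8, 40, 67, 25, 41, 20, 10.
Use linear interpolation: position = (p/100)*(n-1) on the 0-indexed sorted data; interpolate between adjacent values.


Sorted: 8, 10, 14, 20, 25, 27, 40, 41, 67, 69, 82
n = 11
Index = 25/100 * 10 = 2.5000
Lower = data[2] = 14, Upper = data[3] = 20
P25 = 14 + 0.5000*(6) = 17.0000

P25 = 17.0000


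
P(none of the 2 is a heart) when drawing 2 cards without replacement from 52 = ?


P(no hearts) = (39/52) × (38/51)
= 0.5588

P = 0.5588


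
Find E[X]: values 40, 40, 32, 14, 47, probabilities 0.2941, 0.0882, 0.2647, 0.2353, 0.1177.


E[X] = 40*0.2941 + 40*0.0882 + 32*0.2647 + 14*0.2353 + 47*0.1177
= 11.7640 + 3.5280 + 8.4704 + 3.2942 + 5.5319
= 32.5885

E[X] = 32.5885


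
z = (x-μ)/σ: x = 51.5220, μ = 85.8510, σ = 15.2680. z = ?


z = (51.5220 - 85.8510)/15.2680
= -34.3290/15.2680
= -2.2484

z = -2.2484


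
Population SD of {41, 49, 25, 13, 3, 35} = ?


Mean = 27.6667
Variance = 252.8889
SD = sqrt(252.8889) = 15.9025

SD = 15.9025


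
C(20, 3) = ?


C(20,3) = 20!/(3! × 17!)
= 2432902008176640000/(6 × 355687428096000)
= 1140

C(20,3) = 1140


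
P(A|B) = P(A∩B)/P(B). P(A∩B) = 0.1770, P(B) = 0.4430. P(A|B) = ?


P(A|B) = 0.1770/0.4430 = 0.3995

P(A|B) = 0.3995


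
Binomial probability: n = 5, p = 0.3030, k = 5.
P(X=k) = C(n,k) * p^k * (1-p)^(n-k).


C(5,5) = 1
p^5 = 0.002554
(1-p)^0 = 1.000000
P = 1 * 0.002554 * 1.000000 = 0.0026

P(X=5) = 0.0026


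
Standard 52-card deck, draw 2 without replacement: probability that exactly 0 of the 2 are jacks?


Hypergeometric: P(X=0) = C(4,0)·C(48,2) / C(52,2)
= 1 × 1128 / 1326
= 1128/1326 = 0.8507

P = 0.8507


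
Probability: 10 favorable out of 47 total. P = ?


P = 10/47 = 0.2128

P = 0.2128


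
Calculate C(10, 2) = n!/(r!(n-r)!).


C(10,2) = 10!/(2! × 8!)
= 3628800/(2 × 40320)
= 45

C(10,2) = 45


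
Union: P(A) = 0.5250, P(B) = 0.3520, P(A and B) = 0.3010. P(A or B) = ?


P(A∪B) = 0.5250 + 0.3520 - 0.3010
= 0.8770 - 0.3010
= 0.5760

P(A∪B) = 0.5760


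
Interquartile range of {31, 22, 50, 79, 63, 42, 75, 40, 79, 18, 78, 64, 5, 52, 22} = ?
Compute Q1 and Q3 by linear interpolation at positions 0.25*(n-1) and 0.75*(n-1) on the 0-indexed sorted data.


Sorted: 5, 18, 22, 22, 31, 40, 42, 50, 52, 63, 64, 75, 78, 79, 79
Q1 (25th %ile) = 26.5000
Q3 (75th %ile) = 69.5000
IQR = 69.5000 - 26.5000 = 43.0000

IQR = 43.0000


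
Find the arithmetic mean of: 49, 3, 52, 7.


Sum = 49 + 3 + 52 + 7 = 111
n = 4
Mean = 111/4 = 27.7500

Mean = 27.7500


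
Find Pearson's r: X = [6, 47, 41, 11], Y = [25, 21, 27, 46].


Mean X = 26.2500, Mean Y = 29.7500
SD X = 17.963505, SD Y = 9.627435
Cov = -93.437500
r = -93.437500/(17.963505*9.627435) = -0.5403

r = -0.5403


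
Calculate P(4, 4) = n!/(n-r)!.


P(4,4) = 4!/0!
= 24/1
= 24

P(4,4) = 24


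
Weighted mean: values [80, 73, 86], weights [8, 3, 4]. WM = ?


Numerator = 80*8 + 73*3 + 86*4 = 1203
Denominator = 8 + 3 + 4 = 15
WM = 1203/15 = 80.2000

WM = 80.2000


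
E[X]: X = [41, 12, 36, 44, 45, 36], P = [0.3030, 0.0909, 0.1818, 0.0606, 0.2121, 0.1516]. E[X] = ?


E[X] = 41*0.3030 + 12*0.0909 + 36*0.1818 + 44*0.0606 + 45*0.2121 + 36*0.1516
= 12.4230 + 1.0908 + 6.5448 + 2.6664 + 9.5445 + 5.4576
= 37.7271

E[X] = 37.7271


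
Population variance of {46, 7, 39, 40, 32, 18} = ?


Mean = 30.3333
Squared deviations: 245.4444, 544.4444, 75.1111, 93.4444, 2.7778, 152.1111
Sum = 1113.3333
Variance = 1113.3333/6 = 185.5556

Variance = 185.5556


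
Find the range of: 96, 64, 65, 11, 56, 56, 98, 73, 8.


Max = 98, Min = 8
Range = 98 - 8 = 90

Range = 90


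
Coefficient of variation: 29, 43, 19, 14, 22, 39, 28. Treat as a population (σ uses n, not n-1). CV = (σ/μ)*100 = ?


Mean = 27.7143
SD = 9.7059
CV = (9.7059/27.7143)*100 = 35.0212%

CV = 35.0212%


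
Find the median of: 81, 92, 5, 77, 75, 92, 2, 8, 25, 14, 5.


Sorted: 2, 5, 5, 8, 14, 25, 75, 77, 81, 92, 92
n = 11 (odd)
Middle value = 25

Median = 25


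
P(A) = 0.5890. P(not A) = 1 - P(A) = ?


P(not A) = 1 - 0.5890 = 0.4110

P(not A) = 0.4110


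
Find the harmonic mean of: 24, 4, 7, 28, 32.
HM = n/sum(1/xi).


Sum of reciprocals = 1/24 + 1/4 + 1/7 + 1/28 + 1/32 = 0.501488
HM = 5/0.501488 = 9.9703

HM = 9.9703


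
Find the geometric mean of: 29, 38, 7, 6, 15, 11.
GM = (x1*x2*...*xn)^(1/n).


Product = 29 × 38 × 7 × 6 × 15 × 11 = 7636860
GM = 7636860^(1/6) = 14.0331

GM = 14.0331


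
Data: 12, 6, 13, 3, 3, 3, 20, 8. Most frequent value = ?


Frequencies: 3:3, 6:1, 8:1, 12:1, 13:1, 20:1
Max frequency = 3
Mode = 3

Mode = 3


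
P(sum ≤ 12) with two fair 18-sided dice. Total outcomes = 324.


Total outcomes = 18×18 = 324
Favorable (sum ≤ 12): 66
P = 66/324 = 0.2037

P = 0.2037


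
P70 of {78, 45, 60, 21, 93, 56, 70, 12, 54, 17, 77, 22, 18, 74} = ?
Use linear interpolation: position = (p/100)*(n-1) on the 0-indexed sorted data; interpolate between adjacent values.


Sorted: 12, 17, 18, 21, 22, 45, 54, 56, 60, 70, 74, 77, 78, 93
n = 14
Index = 70/100 * 13 = 9.1000
Lower = data[9] = 70, Upper = data[10] = 74
P70 = 70 + 0.1000*(4) = 70.4000

P70 = 70.4000


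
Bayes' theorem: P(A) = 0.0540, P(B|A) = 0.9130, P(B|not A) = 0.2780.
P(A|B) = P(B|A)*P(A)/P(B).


P(B) = P(B|A)*P(A) + P(B|A')*P(A')
= 0.9130*0.0540 + 0.2780*0.9460
= 0.049302 + 0.262988 = 0.312290
P(A|B) = 0.049302/0.312290 = 0.1579

P(A|B) = 0.1579


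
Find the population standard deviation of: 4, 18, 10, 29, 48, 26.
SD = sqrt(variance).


Mean = 22.5000
Variance = 203.9167
SD = sqrt(203.9167) = 14.2799

SD = 14.2799


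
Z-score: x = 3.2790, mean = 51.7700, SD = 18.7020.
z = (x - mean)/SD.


z = (3.2790 - 51.7700)/18.7020
= -48.4910/18.7020
= -2.5928

z = -2.5928


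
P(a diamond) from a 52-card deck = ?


13 diamonds in 52 cards
P = 13/52 = 0.2500

P = 0.2500


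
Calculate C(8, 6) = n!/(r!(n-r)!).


C(8,6) = 8!/(6! × 2!)
= 40320/(720 × 2)
= 28

C(8,6) = 28


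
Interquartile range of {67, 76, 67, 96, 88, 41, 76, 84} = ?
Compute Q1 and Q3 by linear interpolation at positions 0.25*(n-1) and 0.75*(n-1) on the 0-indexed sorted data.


Sorted: 41, 67, 67, 76, 76, 84, 88, 96
Q1 (25th %ile) = 67.0000
Q3 (75th %ile) = 85.0000
IQR = 85.0000 - 67.0000 = 18.0000

IQR = 18.0000


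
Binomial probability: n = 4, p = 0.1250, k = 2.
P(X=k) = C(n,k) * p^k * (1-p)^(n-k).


C(4,2) = 6
p^2 = 0.015625
(1-p)^2 = 0.765625
P = 6 * 0.015625 * 0.765625 = 0.0718

P(X=2) = 0.0718


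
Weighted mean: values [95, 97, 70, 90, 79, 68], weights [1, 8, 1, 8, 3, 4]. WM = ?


Numerator = 95*1 + 97*8 + 70*1 + 90*8 + 79*3 + 68*4 = 2170
Denominator = 1 + 8 + 1 + 8 + 3 + 4 = 25
WM = 2170/25 = 86.8000

WM = 86.8000


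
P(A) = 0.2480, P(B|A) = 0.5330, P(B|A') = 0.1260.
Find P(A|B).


P(B) = P(B|A)*P(A) + P(B|A')*P(A')
= 0.5330*0.2480 + 0.1260*0.7520
= 0.132184 + 0.094752 = 0.226936
P(A|B) = 0.132184/0.226936 = 0.5825

P(A|B) = 0.5825


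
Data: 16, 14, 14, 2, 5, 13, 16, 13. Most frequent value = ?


Frequencies: 2:1, 5:1, 13:2, 14:2, 16:2
Max frequency = 2
Mode = 13, 14, 16

Mode = 13, 14, 16


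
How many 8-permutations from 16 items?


P(16,8) = 16!/8!
= 20922789888000/40320
= 518918400

P(16,8) = 518918400


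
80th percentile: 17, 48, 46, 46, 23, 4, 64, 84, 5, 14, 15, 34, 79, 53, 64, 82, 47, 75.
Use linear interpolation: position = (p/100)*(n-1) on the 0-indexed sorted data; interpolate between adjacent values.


Sorted: 4, 5, 14, 15, 17, 23, 34, 46, 46, 47, 48, 53, 64, 64, 75, 79, 82, 84
n = 18
Index = 80/100 * 17 = 13.6000
Lower = data[13] = 64, Upper = data[14] = 75
P80 = 64 + 0.6000*(11) = 70.6000

P80 = 70.6000


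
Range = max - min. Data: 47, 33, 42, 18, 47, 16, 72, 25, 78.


Max = 78, Min = 16
Range = 78 - 16 = 62

Range = 62


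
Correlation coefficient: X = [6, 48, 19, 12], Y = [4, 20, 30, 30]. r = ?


Mean X = 21.2500, Mean Y = 21.0000
SD X = 16.114822, SD Y = 10.630146
Cov = 32.250000
r = 32.250000/(16.114822*10.630146) = 0.1883

r = 0.1883


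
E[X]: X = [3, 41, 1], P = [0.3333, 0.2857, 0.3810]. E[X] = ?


E[X] = 3*0.3333 + 41*0.2857 + 1*0.3810
= 0.9999 + 11.7137 + 0.3810
= 13.0946

E[X] = 13.0946


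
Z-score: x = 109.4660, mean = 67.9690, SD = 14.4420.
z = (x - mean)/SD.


z = (109.4660 - 67.9690)/14.4420
= 41.4970/14.4420
= 2.8734

z = 2.8734


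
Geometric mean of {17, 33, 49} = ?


Product = 17 × 33 × 49 = 27489
GM = 27489^(1/3) = 30.1800

GM = 30.1800


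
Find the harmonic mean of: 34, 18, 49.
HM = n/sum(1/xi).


Sum of reciprocals = 1/34 + 1/18 + 1/49 = 0.105375
HM = 3/0.105375 = 28.4696

HM = 28.4696


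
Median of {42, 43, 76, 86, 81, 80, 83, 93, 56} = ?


Sorted: 42, 43, 56, 76, 80, 81, 83, 86, 93
n = 9 (odd)
Middle value = 80

Median = 80


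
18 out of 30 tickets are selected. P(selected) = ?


P = 18/30 = 0.6000

P = 0.6000


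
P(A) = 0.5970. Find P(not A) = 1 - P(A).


P(not A) = 1 - 0.5970 = 0.4030

P(not A) = 0.4030


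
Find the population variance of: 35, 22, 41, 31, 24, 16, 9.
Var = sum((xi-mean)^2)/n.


Mean = 25.4286
Squared deviations: 91.6122, 11.7551, 242.4694, 31.0408, 2.0408, 88.8980, 269.8980
Sum = 737.7143
Variance = 737.7143/7 = 105.3878

Variance = 105.3878


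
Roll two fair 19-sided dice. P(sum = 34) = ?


Total outcomes = 19×19 = 361
Favorable (sum = 34): 5
P = 5/361 = 0.0139

P = 0.0139


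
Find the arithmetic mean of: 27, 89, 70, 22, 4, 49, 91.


Sum = 27 + 89 + 70 + 22 + 4 + 49 + 91 = 352
n = 7
Mean = 352/7 = 50.2857

Mean = 50.2857


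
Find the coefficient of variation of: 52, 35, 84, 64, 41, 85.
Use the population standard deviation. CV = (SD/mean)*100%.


Mean = 60.1667
SD = 19.4372
CV = (19.4372/60.1667)*100 = 32.3056%

CV = 32.3056%


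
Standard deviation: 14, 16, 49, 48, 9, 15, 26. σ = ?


Mean = 25.2857
Variance = 237.6327
SD = sqrt(237.6327) = 15.4153

SD = 15.4153


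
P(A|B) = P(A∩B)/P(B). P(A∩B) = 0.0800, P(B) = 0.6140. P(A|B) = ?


P(A|B) = 0.0800/0.6140 = 0.1303

P(A|B) = 0.1303


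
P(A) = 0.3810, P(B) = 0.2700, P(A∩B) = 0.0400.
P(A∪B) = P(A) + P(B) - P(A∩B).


P(A∪B) = 0.3810 + 0.2700 - 0.0400
= 0.6510 - 0.0400
= 0.6110

P(A∪B) = 0.6110


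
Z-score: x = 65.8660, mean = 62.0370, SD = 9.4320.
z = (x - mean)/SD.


z = (65.8660 - 62.0370)/9.4320
= 3.8290/9.4320
= 0.4060

z = 0.4060


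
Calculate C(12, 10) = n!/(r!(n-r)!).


C(12,10) = 12!/(10! × 2!)
= 479001600/(3628800 × 2)
= 66

C(12,10) = 66


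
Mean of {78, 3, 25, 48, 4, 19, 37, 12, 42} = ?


Sum = 78 + 3 + 25 + 48 + 4 + 19 + 37 + 12 + 42 = 268
n = 9
Mean = 268/9 = 29.7778

Mean = 29.7778


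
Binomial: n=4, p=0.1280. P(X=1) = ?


C(4,1) = 4
p^1 = 0.128000
(1-p)^3 = 0.663055
P = 4 * 0.128000 * 0.663055 = 0.3395

P(X=1) = 0.3395


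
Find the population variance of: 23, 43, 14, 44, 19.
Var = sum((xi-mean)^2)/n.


Mean = 28.6000
Squared deviations: 31.3600, 207.3600, 213.1600, 237.1600, 92.1600
Sum = 781.2000
Variance = 781.2000/5 = 156.2400

Variance = 156.2400


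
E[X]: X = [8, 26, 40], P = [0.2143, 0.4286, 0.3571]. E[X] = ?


E[X] = 8*0.2143 + 26*0.4286 + 40*0.3571
= 1.7144 + 11.1436 + 14.2840
= 27.1420

E[X] = 27.1420


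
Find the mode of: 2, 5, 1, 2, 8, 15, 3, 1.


Frequencies: 1:2, 2:2, 3:1, 5:1, 8:1, 15:1
Max frequency = 2
Mode = 1, 2

Mode = 1, 2


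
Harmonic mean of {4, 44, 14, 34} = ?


Sum of reciprocals = 1/4 + 1/44 + 1/14 + 1/34 = 0.373568
HM = 4/0.373568 = 10.7076

HM = 10.7076


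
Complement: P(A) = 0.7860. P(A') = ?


P(not A) = 1 - 0.7860 = 0.2140

P(not A) = 0.2140


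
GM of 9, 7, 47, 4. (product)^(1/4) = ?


Product = 9 × 7 × 47 × 4 = 11844
GM = 11844^(1/4) = 10.4322

GM = 10.4322


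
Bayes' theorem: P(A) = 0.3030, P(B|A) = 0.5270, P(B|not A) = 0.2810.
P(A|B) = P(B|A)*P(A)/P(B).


P(B) = P(B|A)*P(A) + P(B|A')*P(A')
= 0.5270*0.3030 + 0.2810*0.6970
= 0.159681 + 0.195857 = 0.355538
P(A|B) = 0.159681/0.355538 = 0.4491

P(A|B) = 0.4491


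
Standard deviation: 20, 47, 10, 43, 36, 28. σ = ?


Mean = 30.6667
Variance = 165.8889
SD = sqrt(165.8889) = 12.8798

SD = 12.8798


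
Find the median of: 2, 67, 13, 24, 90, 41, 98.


Sorted: 2, 13, 24, 41, 67, 90, 98
n = 7 (odd)
Middle value = 41

Median = 41


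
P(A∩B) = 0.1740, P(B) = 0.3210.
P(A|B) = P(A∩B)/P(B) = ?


P(A|B) = 0.1740/0.3210 = 0.5421

P(A|B) = 0.5421


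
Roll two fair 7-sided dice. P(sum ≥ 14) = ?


Total outcomes = 7×7 = 49
Favorable (sum ≥ 14): 1
P = 1/49 = 0.0204

P = 0.0204


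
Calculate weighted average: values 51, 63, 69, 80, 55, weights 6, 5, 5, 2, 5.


Numerator = 51*6 + 63*5 + 69*5 + 80*2 + 55*5 = 1401
Denominator = 6 + 5 + 5 + 2 + 5 = 23
WM = 1401/23 = 60.9130

WM = 60.9130


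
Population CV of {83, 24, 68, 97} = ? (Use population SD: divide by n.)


Mean = 68.0000
SD = 27.3953
CV = (27.3953/68.0000)*100 = 40.2871%

CV = 40.2871%


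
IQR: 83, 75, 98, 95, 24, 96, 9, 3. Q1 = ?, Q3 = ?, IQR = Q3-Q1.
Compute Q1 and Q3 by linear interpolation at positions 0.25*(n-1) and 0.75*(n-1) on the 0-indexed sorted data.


Sorted: 3, 9, 24, 75, 83, 95, 96, 98
Q1 (25th %ile) = 20.2500
Q3 (75th %ile) = 95.2500
IQR = 95.2500 - 20.2500 = 75.0000

IQR = 75.0000


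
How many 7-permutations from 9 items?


P(9,7) = 9!/2!
= 362880/2
= 181440

P(9,7) = 181440


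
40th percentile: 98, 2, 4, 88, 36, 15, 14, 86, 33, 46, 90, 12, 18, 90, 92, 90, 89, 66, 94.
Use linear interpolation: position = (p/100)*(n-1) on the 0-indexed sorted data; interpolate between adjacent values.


Sorted: 2, 4, 12, 14, 15, 18, 33, 36, 46, 66, 86, 88, 89, 90, 90, 90, 92, 94, 98
n = 19
Index = 40/100 * 18 = 7.2000
Lower = data[7] = 36, Upper = data[8] = 46
P40 = 36 + 0.2000*(10) = 38.0000

P40 = 38.0000


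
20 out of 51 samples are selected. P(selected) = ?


P = 20/51 = 0.3922

P = 0.3922


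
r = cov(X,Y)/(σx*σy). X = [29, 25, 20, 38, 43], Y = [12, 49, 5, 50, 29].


Mean X = 31.0000, Mean Y = 29.0000
SD X = 8.414274, SD Y = 18.471600
Cov = 65.000000
r = 65.000000/(8.414274*18.471600) = 0.4182

r = 0.4182


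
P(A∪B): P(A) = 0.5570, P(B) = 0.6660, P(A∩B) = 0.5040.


P(A∪B) = 0.5570 + 0.6660 - 0.5040
= 1.2230 - 0.5040
= 0.7190

P(A∪B) = 0.7190


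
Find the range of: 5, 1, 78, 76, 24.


Max = 78, Min = 1
Range = 78 - 1 = 77

Range = 77


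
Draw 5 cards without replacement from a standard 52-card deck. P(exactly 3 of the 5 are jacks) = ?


Hypergeometric: P(X=3) = C(4,3)·C(48,2) / C(52,5)
= 4 × 1128 / 2598960
= 4512/2598960 = 0.0017

P = 0.0017


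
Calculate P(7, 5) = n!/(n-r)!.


P(7,5) = 7!/2!
= 5040/2
= 2520

P(7,5) = 2520


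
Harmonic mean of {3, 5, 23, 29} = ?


Sum of reciprocals = 1/3 + 1/5 + 1/23 + 1/29 = 0.611294
HM = 4/0.611294 = 6.5435

HM = 6.5435


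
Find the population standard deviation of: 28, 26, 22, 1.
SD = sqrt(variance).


Mean = 19.2500
Variance = 115.6875
SD = sqrt(115.6875) = 10.7558

SD = 10.7558


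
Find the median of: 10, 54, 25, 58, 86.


Sorted: 10, 25, 54, 58, 86
n = 5 (odd)
Middle value = 54

Median = 54


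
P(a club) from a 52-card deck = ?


13 clubs in 52 cards
P = 13/52 = 0.2500

P = 0.2500


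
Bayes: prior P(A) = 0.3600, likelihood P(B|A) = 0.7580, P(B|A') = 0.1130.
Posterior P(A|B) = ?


P(B) = P(B|A)*P(A) + P(B|A')*P(A')
= 0.7580*0.3600 + 0.1130*0.6400
= 0.272880 + 0.072320 = 0.345200
P(A|B) = 0.272880/0.345200 = 0.7905

P(A|B) = 0.7905


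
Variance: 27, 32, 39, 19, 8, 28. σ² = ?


Mean = 25.5000
Squared deviations: 2.2500, 42.2500, 182.2500, 42.2500, 306.2500, 6.2500
Sum = 581.5000
Variance = 581.5000/6 = 96.9167

Variance = 96.9167


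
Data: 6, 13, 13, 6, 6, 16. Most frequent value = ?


Frequencies: 6:3, 13:2, 16:1
Max frequency = 3
Mode = 6

Mode = 6


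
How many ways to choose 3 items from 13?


C(13,3) = 13!/(3! × 10!)
= 6227020800/(6 × 3628800)
= 286

C(13,3) = 286


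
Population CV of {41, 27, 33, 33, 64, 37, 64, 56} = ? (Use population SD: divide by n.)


Mean = 44.3750
SD = 13.8378
CV = (13.8378/44.3750)*100 = 31.1837%

CV = 31.1837%


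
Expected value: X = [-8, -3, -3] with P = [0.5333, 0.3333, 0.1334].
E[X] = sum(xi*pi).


E[X] = -8*0.5333 - 3*0.3333 - 3*0.1334
= -4.2664 - 0.9999 - 0.4002
= -5.6665

E[X] = -5.6665


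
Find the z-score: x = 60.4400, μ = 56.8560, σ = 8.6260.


z = (60.4400 - 56.8560)/8.6260
= 3.5840/8.6260
= 0.4155

z = 0.4155


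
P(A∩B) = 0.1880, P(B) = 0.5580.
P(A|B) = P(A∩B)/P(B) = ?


P(A|B) = 0.1880/0.5580 = 0.3369

P(A|B) = 0.3369


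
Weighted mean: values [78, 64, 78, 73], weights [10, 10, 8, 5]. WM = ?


Numerator = 78*10 + 64*10 + 78*8 + 73*5 = 2409
Denominator = 10 + 10 + 8 + 5 = 33
WM = 2409/33 = 73.0000

WM = 73.0000


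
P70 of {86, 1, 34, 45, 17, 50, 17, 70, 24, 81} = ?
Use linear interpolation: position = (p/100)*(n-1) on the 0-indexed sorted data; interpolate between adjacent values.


Sorted: 1, 17, 17, 24, 34, 45, 50, 70, 81, 86
n = 10
Index = 70/100 * 9 = 6.3000
Lower = data[6] = 50, Upper = data[7] = 70
P70 = 50 + 0.3000*(20) = 56.0000

P70 = 56.0000


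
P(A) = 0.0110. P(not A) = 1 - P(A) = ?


P(not A) = 1 - 0.0110 = 0.9890

P(not A) = 0.9890


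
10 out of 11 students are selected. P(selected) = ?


P = 10/11 = 0.9091

P = 0.9091


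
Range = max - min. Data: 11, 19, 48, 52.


Max = 52, Min = 11
Range = 52 - 11 = 41

Range = 41


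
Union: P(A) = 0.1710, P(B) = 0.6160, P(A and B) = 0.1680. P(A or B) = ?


P(A∪B) = 0.1710 + 0.6160 - 0.1680
= 0.7870 - 0.1680
= 0.6190

P(A∪B) = 0.6190


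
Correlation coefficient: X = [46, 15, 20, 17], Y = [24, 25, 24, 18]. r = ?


Mean X = 24.5000, Mean Y = 22.7500
SD X = 12.539936, SD Y = 2.772634
Cov = 8.875000
r = 8.875000/(12.539936*2.772634) = 0.2553

r = 0.2553


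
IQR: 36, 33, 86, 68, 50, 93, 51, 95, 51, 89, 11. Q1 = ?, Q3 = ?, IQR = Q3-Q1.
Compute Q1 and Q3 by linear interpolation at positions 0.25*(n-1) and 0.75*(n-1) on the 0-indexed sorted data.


Sorted: 11, 33, 36, 50, 51, 51, 68, 86, 89, 93, 95
Q1 (25th %ile) = 43.0000
Q3 (75th %ile) = 87.5000
IQR = 87.5000 - 43.0000 = 44.5000

IQR = 44.5000


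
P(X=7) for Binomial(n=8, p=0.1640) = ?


C(8,7) = 8
p^7 = 3.190854e-06
(1-p)^1 = 0.836000
P = 8 * 3.190854e-06 * 0.836000 = 2.1340e-05

P(X=7) = 2.1340e-05


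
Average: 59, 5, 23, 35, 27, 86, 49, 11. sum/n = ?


Sum = 59 + 5 + 23 + 35 + 27 + 86 + 49 + 11 = 295
n = 8
Mean = 295/8 = 36.8750

Mean = 36.8750


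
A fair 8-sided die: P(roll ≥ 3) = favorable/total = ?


Favorable outcomes (roll ≥ 3): 6
Total outcomes = 8
P = 6/8 = 0.7500

P = 0.7500


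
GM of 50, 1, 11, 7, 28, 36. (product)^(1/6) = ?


Product = 50 × 1 × 11 × 7 × 28 × 36 = 3880800
GM = 3880800^(1/6) = 12.5358

GM = 12.5358


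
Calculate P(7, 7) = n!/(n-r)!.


P(7,7) = 7!/0!
= 5040/1
= 5040

P(7,7) = 5040


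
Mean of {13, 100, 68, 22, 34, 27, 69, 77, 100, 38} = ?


Sum = 13 + 100 + 68 + 22 + 34 + 27 + 69 + 77 + 100 + 38 = 548
n = 10
Mean = 548/10 = 54.8000

Mean = 54.8000


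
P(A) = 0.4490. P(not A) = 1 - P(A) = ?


P(not A) = 1 - 0.4490 = 0.5510

P(not A) = 0.5510


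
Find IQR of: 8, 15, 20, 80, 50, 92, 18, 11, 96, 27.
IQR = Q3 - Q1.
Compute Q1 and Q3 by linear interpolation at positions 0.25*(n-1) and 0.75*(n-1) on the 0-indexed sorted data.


Sorted: 8, 11, 15, 18, 20, 27, 50, 80, 92, 96
Q1 (25th %ile) = 15.7500
Q3 (75th %ile) = 72.5000
IQR = 72.5000 - 15.7500 = 56.7500

IQR = 56.7500


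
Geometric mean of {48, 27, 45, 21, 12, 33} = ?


Product = 48 × 27 × 45 × 21 × 12 × 33 = 484989120
GM = 484989120^(1/6) = 28.0299

GM = 28.0299


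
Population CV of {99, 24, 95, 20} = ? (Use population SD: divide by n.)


Mean = 59.5000
SD = 37.5533
CV = (37.5533/59.5000)*100 = 63.1148%

CV = 63.1148%


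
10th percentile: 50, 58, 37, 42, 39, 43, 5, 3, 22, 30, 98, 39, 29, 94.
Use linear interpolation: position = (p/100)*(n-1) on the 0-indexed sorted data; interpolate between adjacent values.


Sorted: 3, 5, 22, 29, 30, 37, 39, 39, 42, 43, 50, 58, 94, 98
n = 14
Index = 10/100 * 13 = 1.3000
Lower = data[1] = 5, Upper = data[2] = 22
P10 = 5 + 0.3000*(17) = 10.1000

P10 = 10.1000


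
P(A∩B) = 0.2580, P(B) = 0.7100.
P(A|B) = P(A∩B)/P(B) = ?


P(A|B) = 0.2580/0.7100 = 0.3634

P(A|B) = 0.3634


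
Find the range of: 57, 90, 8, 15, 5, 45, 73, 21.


Max = 90, Min = 5
Range = 90 - 5 = 85

Range = 85


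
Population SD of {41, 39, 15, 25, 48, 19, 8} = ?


Mean = 27.8571
Variance = 192.6939
SD = sqrt(192.6939) = 13.8814

SD = 13.8814


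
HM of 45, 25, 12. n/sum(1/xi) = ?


Sum of reciprocals = 1/45 + 1/25 + 1/12 = 0.145556
HM = 3/0.145556 = 20.6107

HM = 20.6107


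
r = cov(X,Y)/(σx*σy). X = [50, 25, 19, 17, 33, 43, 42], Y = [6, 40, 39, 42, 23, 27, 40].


Mean X = 32.7143, Mean Y = 31.0000
SD X = 11.864886, SD Y = 12.259107
Cov = -106.285714
r = -106.285714/(11.864886*12.259107) = -0.7307

r = -0.7307


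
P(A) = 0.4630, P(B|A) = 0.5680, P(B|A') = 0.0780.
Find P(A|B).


P(B) = P(B|A)*P(A) + P(B|A')*P(A')
= 0.5680*0.4630 + 0.0780*0.5370
= 0.262984 + 0.041886 = 0.304870
P(A|B) = 0.262984/0.304870 = 0.8626

P(A|B) = 0.8626


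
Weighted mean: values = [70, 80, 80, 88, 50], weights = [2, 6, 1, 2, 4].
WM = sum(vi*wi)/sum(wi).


Numerator = 70*2 + 80*6 + 80*1 + 88*2 + 50*4 = 1076
Denominator = 2 + 6 + 1 + 2 + 4 = 15
WM = 1076/15 = 71.7333

WM = 71.7333


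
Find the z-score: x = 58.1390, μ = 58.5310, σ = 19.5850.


z = (58.1390 - 58.5310)/19.5850
= -0.3920/19.5850
= -0.0200

z = -0.0200


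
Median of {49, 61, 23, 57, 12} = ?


Sorted: 12, 23, 49, 57, 61
n = 5 (odd)
Middle value = 49

Median = 49


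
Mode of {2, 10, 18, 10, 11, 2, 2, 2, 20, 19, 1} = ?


Frequencies: 1:1, 2:4, 10:2, 11:1, 18:1, 19:1, 20:1
Max frequency = 4
Mode = 2

Mode = 2


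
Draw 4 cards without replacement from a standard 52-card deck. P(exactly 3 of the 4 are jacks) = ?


Hypergeometric: P(X=3) = C(4,3)·C(48,1) / C(52,4)
= 4 × 48 / 270725
= 192/270725 = 0.0007

P = 0.0007


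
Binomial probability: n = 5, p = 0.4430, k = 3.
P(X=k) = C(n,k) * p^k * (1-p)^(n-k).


C(5,3) = 10
p^3 = 0.086938
(1-p)^2 = 0.310249
P = 10 * 0.086938 * 0.310249 = 0.2697

P(X=3) = 0.2697


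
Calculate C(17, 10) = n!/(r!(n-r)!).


C(17,10) = 17!/(10! × 7!)
= 355687428096000/(3628800 × 5040)
= 19448

C(17,10) = 19448


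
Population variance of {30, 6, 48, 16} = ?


Mean = 25.0000
Squared deviations: 25.0000, 361.0000, 529.0000, 81.0000
Sum = 996.0000
Variance = 996.0000/4 = 249.0000

Variance = 249.0000


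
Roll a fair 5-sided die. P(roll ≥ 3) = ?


Favorable outcomes (roll ≥ 3): 3
Total outcomes = 5
P = 3/5 = 0.6000

P = 0.6000


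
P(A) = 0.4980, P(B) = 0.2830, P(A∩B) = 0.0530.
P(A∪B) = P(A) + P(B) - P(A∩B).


P(A∪B) = 0.4980 + 0.2830 - 0.0530
= 0.7810 - 0.0530
= 0.7280

P(A∪B) = 0.7280


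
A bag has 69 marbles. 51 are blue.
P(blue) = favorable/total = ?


P = 51/69 = 0.7391

P = 0.7391


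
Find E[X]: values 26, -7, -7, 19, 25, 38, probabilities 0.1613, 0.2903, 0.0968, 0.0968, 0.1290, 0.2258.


E[X] = 26*0.1613 - 7*0.2903 - 7*0.0968 + 19*0.0968 + 25*0.1290 + 38*0.2258
= 4.1938 - 2.0321 - 0.6776 + 1.8392 + 3.2250 + 8.5804
= 15.1287

E[X] = 15.1287


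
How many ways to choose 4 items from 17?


C(17,4) = 17!/(4! × 13!)
= 355687428096000/(24 × 6227020800)
= 2380

C(17,4) = 2380


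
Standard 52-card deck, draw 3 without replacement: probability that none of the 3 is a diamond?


P(no diamonds) = (39/52) × (38/51) × (37/50)
= 0.4135

P = 0.4135


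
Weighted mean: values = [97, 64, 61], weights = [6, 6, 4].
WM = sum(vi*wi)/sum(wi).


Numerator = 97*6 + 64*6 + 61*4 = 1210
Denominator = 6 + 6 + 4 = 16
WM = 1210/16 = 75.6250

WM = 75.6250


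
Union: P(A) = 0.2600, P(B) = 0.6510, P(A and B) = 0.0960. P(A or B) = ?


P(A∪B) = 0.2600 + 0.6510 - 0.0960
= 0.9110 - 0.0960
= 0.8150

P(A∪B) = 0.8150


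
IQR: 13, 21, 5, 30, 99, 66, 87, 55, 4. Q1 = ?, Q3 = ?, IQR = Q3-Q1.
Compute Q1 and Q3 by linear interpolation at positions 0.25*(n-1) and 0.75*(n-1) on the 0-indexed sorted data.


Sorted: 4, 5, 13, 21, 30, 55, 66, 87, 99
Q1 (25th %ile) = 13.0000
Q3 (75th %ile) = 66.0000
IQR = 66.0000 - 13.0000 = 53.0000

IQR = 53.0000


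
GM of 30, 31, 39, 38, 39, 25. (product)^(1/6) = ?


Product = 30 × 31 × 39 × 38 × 39 × 25 = 1343803500
GM = 1343803500^(1/6) = 33.2192

GM = 33.2192


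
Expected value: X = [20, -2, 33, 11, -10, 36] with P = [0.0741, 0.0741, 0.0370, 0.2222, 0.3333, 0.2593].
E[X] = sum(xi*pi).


E[X] = 20*0.0741 - 2*0.0741 + 33*0.0370 + 11*0.2222 - 10*0.3333 + 36*0.2593
= 1.4820 - 0.1482 + 1.2210 + 2.4442 - 3.3330 + 9.3348
= 11.0008

E[X] = 11.0008


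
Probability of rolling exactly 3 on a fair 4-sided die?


Favorable outcomes (roll = 3): 1
Total outcomes = 4
P = 1/4 = 0.2500

P = 0.2500


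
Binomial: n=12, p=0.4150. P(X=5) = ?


C(12,5) = 792
p^5 = 0.012310
(1-p)^7 = 0.023447
P = 792 * 0.012310 * 0.023447 = 0.2286

P(X=5) = 0.2286


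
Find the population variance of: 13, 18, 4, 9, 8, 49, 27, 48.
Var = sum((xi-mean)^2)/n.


Mean = 22.0000
Squared deviations: 81.0000, 16.0000, 324.0000, 169.0000, 196.0000, 729.0000, 25.0000, 676.0000
Sum = 2216.0000
Variance = 2216.0000/8 = 277.0000

Variance = 277.0000


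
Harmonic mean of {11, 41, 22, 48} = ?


Sum of reciprocals = 1/11 + 1/41 + 1/22 + 1/48 = 0.181587
HM = 4/0.181587 = 22.0280

HM = 22.0280


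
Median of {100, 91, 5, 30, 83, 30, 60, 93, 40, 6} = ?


Sorted: 5, 6, 30, 30, 40, 60, 83, 91, 93, 100
n = 10 (even)
Middle values: 40 and 60
Median = (40+60)/2 = 50.0000

Median = 50.0000


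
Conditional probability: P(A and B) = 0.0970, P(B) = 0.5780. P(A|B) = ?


P(A|B) = 0.0970/0.5780 = 0.1678

P(A|B) = 0.1678


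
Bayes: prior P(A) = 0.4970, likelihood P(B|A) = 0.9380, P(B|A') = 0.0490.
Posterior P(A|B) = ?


P(B) = P(B|A)*P(A) + P(B|A')*P(A')
= 0.9380*0.4970 + 0.0490*0.5030
= 0.466186 + 0.024647 = 0.490833
P(A|B) = 0.466186/0.490833 = 0.9498

P(A|B) = 0.9498


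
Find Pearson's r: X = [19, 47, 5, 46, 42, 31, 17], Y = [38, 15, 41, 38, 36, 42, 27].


Mean X = 29.5714, Mean Y = 33.8571
SD X = 15.136117, SD Y = 8.935140
Cov = -50.775510
r = -50.775510/(15.136117*8.935140) = -0.3754

r = -0.3754


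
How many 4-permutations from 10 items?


P(10,4) = 10!/6!
= 3628800/720
= 5040

P(10,4) = 5040


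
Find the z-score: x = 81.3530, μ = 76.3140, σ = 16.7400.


z = (81.3530 - 76.3140)/16.7400
= 5.0390/16.7400
= 0.3010

z = 0.3010


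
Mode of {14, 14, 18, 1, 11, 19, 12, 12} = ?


Frequencies: 1:1, 11:1, 12:2, 14:2, 18:1, 19:1
Max frequency = 2
Mode = 12, 14

Mode = 12, 14


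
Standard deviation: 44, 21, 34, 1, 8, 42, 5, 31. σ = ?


Mean = 23.2500
Variance = 252.9375
SD = sqrt(252.9375) = 15.9040

SD = 15.9040


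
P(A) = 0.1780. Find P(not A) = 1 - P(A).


P(not A) = 1 - 0.1780 = 0.8220

P(not A) = 0.8220


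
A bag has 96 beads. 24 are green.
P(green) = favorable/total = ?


P = 24/96 = 0.2500

P = 0.2500


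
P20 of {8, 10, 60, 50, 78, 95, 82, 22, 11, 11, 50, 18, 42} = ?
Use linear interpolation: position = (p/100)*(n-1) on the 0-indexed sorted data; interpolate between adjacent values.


Sorted: 8, 10, 11, 11, 18, 22, 42, 50, 50, 60, 78, 82, 95
n = 13
Index = 20/100 * 12 = 2.4000
Lower = data[2] = 11, Upper = data[3] = 11
P20 = 11 + 0.4000*(0) = 11.0000

P20 = 11.0000


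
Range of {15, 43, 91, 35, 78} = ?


Max = 91, Min = 15
Range = 91 - 15 = 76

Range = 76


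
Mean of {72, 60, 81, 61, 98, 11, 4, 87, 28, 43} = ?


Sum = 72 + 60 + 81 + 61 + 98 + 11 + 4 + 87 + 28 + 43 = 545
n = 10
Mean = 545/10 = 54.5000

Mean = 54.5000


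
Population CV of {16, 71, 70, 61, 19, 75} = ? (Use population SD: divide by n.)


Mean = 52.0000
SD = 24.7656
CV = (24.7656/52.0000)*100 = 47.6261%

CV = 47.6261%


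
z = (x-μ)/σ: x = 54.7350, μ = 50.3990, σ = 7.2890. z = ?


z = (54.7350 - 50.3990)/7.2890
= 4.3360/7.2890
= 0.5949

z = 0.5949


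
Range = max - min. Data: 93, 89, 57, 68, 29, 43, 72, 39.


Max = 93, Min = 29
Range = 93 - 29 = 64

Range = 64


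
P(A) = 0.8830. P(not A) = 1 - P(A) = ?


P(not A) = 1 - 0.8830 = 0.1170

P(not A) = 0.1170


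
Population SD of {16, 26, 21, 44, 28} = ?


Mean = 27.0000
Variance = 89.6000
SD = sqrt(89.6000) = 9.4657

SD = 9.4657


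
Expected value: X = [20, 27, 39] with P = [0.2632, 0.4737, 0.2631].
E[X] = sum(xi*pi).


E[X] = 20*0.2632 + 27*0.4737 + 39*0.2631
= 5.2640 + 12.7899 + 10.2609
= 28.3148

E[X] = 28.3148


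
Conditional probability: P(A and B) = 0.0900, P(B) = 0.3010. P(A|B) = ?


P(A|B) = 0.0900/0.3010 = 0.2990

P(A|B) = 0.2990


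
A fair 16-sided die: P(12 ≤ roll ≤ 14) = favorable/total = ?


Favorable outcomes (12 ≤ roll ≤ 14): 3
Total outcomes = 16
P = 3/16 = 0.1875

P = 0.1875


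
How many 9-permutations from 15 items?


P(15,9) = 15!/6!
= 1307674368000/720
= 1816214400

P(15,9) = 1816214400


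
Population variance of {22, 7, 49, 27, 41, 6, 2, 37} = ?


Mean = 23.8750
Squared deviations: 3.5156, 284.7656, 631.2656, 9.7656, 293.2656, 319.5156, 478.5156, 172.2656
Sum = 2192.8750
Variance = 2192.8750/8 = 274.1094

Variance = 274.1094


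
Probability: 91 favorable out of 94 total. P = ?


P = 91/94 = 0.9681

P = 0.9681


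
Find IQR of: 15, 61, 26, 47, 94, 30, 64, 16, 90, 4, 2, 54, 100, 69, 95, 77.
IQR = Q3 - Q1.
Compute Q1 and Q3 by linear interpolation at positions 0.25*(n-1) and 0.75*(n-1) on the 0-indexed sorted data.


Sorted: 2, 4, 15, 16, 26, 30, 47, 54, 61, 64, 69, 77, 90, 94, 95, 100
Q1 (25th %ile) = 23.5000
Q3 (75th %ile) = 80.2500
IQR = 80.2500 - 23.5000 = 56.7500

IQR = 56.7500


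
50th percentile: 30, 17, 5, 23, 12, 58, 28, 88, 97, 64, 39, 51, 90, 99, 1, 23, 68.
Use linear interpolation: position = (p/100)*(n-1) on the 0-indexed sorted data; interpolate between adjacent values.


Sorted: 1, 5, 12, 17, 23, 23, 28, 30, 39, 51, 58, 64, 68, 88, 90, 97, 99
n = 17
Index = 50/100 * 16 = 8.0000
Lower = data[8] = 39, Upper = data[9] = 51
P50 = 39 + 0*(12) = 39.0000

P50 = 39.0000


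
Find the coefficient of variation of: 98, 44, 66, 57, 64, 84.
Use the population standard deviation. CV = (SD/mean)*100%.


Mean = 68.8333
SD = 17.6486
CV = (17.6486/68.8333)*100 = 25.6396%

CV = 25.6396%


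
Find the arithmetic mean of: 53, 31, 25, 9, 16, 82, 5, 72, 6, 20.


Sum = 53 + 31 + 25 + 9 + 16 + 82 + 5 + 72 + 6 + 20 = 319
n = 10
Mean = 319/10 = 31.9000

Mean = 31.9000


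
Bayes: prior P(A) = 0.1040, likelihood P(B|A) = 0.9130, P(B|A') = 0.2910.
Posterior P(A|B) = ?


P(B) = P(B|A)*P(A) + P(B|A')*P(A')
= 0.9130*0.1040 + 0.2910*0.8960
= 0.094952 + 0.260736 = 0.355688
P(A|B) = 0.094952/0.355688 = 0.2670

P(A|B) = 0.2670


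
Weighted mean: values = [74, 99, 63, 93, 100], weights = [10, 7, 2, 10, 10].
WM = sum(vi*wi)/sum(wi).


Numerator = 74*10 + 99*7 + 63*2 + 93*10 + 100*10 = 3489
Denominator = 10 + 7 + 2 + 10 + 10 = 39
WM = 3489/39 = 89.4615

WM = 89.4615


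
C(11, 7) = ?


C(11,7) = 11!/(7! × 4!)
= 39916800/(5040 × 24)
= 330

C(11,7) = 330


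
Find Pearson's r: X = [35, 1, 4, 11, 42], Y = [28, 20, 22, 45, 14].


Mean X = 18.6000, Mean Y = 25.8000
SD X = 16.716459, SD Y = 10.590562
Cov = -45.680000
r = -45.680000/(16.716459*10.590562) = -0.2580

r = -0.2580


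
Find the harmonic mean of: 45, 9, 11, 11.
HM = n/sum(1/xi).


Sum of reciprocals = 1/45 + 1/9 + 1/11 + 1/11 = 0.315152
HM = 4/0.315152 = 12.6923

HM = 12.6923


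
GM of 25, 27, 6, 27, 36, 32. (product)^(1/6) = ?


Product = 25 × 27 × 6 × 27 × 36 × 32 = 125971200
GM = 125971200^(1/6) = 22.3895

GM = 22.3895


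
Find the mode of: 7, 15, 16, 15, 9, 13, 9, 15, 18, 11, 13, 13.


Frequencies: 7:1, 9:2, 11:1, 13:3, 15:3, 16:1, 18:1
Max frequency = 3
Mode = 13, 15

Mode = 13, 15


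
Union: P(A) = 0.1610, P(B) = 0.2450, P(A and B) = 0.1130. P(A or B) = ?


P(A∪B) = 0.1610 + 0.2450 - 0.1130
= 0.4060 - 0.1130
= 0.2930

P(A∪B) = 0.2930


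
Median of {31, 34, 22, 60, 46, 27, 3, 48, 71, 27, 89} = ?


Sorted: 3, 22, 27, 27, 31, 34, 46, 48, 60, 71, 89
n = 11 (odd)
Middle value = 34

Median = 34


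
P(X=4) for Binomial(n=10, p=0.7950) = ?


C(10,4) = 210
p^4 = 0.399456
(1-p)^6 = 7.422038e-05
P = 210 * 0.399456 * 7.422038e-05 = 0.0062

P(X=4) = 0.0062


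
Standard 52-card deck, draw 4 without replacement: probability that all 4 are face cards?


P(all face cards) = (12/52) × (11/51) × (10/50) × (9/49)
= 0.0018

P = 0.0018


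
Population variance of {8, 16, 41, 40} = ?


Mean = 26.2500
Squared deviations: 333.0625, 105.0625, 217.5625, 189.0625
Sum = 844.7500
Variance = 844.7500/4 = 211.1875

Variance = 211.1875


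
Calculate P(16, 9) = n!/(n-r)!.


P(16,9) = 16!/7!
= 20922789888000/5040
= 4151347200

P(16,9) = 4151347200


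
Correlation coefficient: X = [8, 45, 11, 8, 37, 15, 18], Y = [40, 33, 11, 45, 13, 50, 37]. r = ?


Mean X = 20.2857, Mean Y = 32.7143
SD X = 13.687474, SD Y = 14.048023
Cov = -66.061224
r = -66.061224/(13.687474*14.048023) = -0.3436

r = -0.3436
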